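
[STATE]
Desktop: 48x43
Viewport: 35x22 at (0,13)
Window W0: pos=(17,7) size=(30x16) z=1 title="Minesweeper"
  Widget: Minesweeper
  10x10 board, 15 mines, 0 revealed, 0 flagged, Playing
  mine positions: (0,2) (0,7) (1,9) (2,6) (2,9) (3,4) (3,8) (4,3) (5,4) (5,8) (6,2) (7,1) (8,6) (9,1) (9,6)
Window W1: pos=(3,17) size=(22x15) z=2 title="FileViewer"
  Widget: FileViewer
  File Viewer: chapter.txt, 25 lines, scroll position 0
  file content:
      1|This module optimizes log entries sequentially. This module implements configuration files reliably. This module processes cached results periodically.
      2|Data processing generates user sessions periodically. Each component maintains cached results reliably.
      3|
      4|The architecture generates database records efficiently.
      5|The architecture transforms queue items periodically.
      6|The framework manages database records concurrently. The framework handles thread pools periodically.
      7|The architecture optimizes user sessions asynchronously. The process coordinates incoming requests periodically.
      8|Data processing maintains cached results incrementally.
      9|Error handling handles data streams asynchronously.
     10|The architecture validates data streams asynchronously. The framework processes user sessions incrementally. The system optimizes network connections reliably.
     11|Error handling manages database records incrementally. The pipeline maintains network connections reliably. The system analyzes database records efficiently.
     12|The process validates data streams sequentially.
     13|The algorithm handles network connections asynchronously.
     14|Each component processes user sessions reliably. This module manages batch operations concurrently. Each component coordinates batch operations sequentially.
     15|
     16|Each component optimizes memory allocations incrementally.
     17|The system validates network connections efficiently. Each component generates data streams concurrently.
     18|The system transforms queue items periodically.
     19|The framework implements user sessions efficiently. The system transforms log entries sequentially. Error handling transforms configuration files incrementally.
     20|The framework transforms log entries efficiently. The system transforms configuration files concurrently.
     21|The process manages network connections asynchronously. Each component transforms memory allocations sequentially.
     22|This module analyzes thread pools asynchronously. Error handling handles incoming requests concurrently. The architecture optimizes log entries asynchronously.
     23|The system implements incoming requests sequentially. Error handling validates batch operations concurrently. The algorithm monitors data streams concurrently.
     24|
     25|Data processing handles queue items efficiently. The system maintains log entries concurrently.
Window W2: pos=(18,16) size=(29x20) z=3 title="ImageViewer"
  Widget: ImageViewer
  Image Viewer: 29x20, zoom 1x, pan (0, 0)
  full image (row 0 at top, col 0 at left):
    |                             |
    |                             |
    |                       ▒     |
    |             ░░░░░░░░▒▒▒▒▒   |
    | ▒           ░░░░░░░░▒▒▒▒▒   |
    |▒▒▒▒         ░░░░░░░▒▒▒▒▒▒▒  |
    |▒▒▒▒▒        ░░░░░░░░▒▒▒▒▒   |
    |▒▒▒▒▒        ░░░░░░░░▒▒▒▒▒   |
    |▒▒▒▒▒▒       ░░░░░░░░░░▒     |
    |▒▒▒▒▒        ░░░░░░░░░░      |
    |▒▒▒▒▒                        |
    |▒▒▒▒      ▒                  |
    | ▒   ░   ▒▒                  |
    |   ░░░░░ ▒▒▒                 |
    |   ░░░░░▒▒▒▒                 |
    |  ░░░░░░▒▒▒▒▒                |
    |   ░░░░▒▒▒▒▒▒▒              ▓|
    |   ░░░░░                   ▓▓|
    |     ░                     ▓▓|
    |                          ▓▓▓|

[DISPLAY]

                 ┃■■■■■■■■■■       
                 ┃■■■■■■■■■■       
                 ┃■■■■■■■■■■       
                 ┃┏━━━━━━━━━━━━━━━━
   ┏━━━━━━━━━━━━━━┃ ImageViewer    
   ┃ FileViewer   ┠────────────────
   ┠──────────────┃                
   ┃This module op┃                
   ┃Data processin┃                
   ┃              ┃             ░░░
   ┃The architectu┃ ▒           ░░░
   ┃The architectu┃▒▒▒▒         ░░░
   ┃The framework ┃▒▒▒▒▒        ░░░
   ┃The architectu┃▒▒▒▒▒        ░░░
   ┃Data processin┃▒▒▒▒▒▒       ░░░
   ┃Error handling┃▒▒▒▒▒        ░░░
   ┃The architectu┃▒▒▒▒▒           
   ┃Error handling┃▒▒▒▒      ▒     
   ┗━━━━━━━━━━━━━━┃ ▒   ░   ▒▒     
                  ┃   ░░░░░ ▒▒▒    
                  ┃   ░░░░░▒▒▒▒    
                  ┃  ░░░░░░▒▒▒▒▒   


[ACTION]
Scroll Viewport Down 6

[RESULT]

   ┠──────────────┃                
   ┃This module op┃                
   ┃Data processin┃                
   ┃              ┃             ░░░
   ┃The architectu┃ ▒           ░░░
   ┃The architectu┃▒▒▒▒         ░░░
   ┃The framework ┃▒▒▒▒▒        ░░░
   ┃The architectu┃▒▒▒▒▒        ░░░
   ┃Data processin┃▒▒▒▒▒▒       ░░░
   ┃Error handling┃▒▒▒▒▒        ░░░
   ┃The architectu┃▒▒▒▒▒           
   ┃Error handling┃▒▒▒▒      ▒     
   ┗━━━━━━━━━━━━━━┃ ▒   ░   ▒▒     
                  ┃   ░░░░░ ▒▒▒    
                  ┃   ░░░░░▒▒▒▒    
                  ┃  ░░░░░░▒▒▒▒▒   
                  ┗━━━━━━━━━━━━━━━━
                                   
                                   
                                   
                                   
                                   


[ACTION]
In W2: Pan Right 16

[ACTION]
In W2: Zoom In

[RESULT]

   ┠──────────────┃                
   ┃This module op┃                
   ┃Data processin┃                
   ┃              ┃                
   ┃The architectu┃                
   ┃The architectu┃                
   ┃The framework ┃          ░░░░░░
   ┃The architectu┃          ░░░░░░
   ┃Data processin┃          ░░░░░░
   ┃Error handling┃          ░░░░░░
   ┃The architectu┃          ░░░░░░
   ┃Error handling┃          ░░░░░░
   ┗━━━━━━━━━━━━━━┃          ░░░░░░
                  ┃          ░░░░░░
                  ┃          ░░░░░░
                  ┃          ░░░░░░
                  ┗━━━━━━━━━━━━━━━━
                                   
                                   
                                   
                                   
                                   


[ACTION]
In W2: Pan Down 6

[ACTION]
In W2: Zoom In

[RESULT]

   ┠──────────────┃                
   ┃This module op┃                
   ┃Data processin┃                
   ┃              ┃                
   ┃The architectu┃                
   ┃The architectu┃                
   ┃The framework ┃                
   ┃The architectu┃                
   ┃Data processin┃                
   ┃Error handling┃                
   ┃The architectu┃                
   ┃Error handling┃                
   ┗━━━━━━━━━━━━━━┃                
                  ┃                
                  ┃                
                  ┃                
                  ┗━━━━━━━━━━━━━━━━
                                   
                                   
                                   
                                   
                                   


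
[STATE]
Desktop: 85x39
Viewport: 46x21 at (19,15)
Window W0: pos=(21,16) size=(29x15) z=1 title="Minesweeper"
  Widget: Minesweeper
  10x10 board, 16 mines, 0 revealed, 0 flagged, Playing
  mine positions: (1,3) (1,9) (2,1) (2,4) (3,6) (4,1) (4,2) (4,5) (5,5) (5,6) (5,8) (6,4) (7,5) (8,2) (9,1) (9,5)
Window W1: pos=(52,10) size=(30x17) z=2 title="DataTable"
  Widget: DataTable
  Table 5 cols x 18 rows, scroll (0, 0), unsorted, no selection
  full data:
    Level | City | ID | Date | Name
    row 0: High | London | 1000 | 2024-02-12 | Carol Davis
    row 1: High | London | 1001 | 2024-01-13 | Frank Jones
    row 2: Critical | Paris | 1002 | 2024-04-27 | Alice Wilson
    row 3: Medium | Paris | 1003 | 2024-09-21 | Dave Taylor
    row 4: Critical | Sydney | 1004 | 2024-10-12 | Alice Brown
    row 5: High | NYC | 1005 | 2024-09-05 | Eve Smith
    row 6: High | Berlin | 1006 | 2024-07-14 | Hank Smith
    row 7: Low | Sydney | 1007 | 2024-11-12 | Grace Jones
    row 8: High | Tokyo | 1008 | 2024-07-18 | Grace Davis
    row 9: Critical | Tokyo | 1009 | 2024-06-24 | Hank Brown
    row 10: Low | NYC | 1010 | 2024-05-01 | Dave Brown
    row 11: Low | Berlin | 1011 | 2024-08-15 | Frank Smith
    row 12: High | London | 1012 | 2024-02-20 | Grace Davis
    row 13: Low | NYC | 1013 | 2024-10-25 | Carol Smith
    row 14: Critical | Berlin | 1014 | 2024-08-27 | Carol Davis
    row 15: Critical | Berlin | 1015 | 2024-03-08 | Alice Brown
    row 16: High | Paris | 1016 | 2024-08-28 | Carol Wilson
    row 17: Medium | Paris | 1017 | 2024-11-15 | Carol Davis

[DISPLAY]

                                 ┃High    │Lon
  ┏━━━━━━━━━━━━━━━━━━━━━━━━━━━┓  ┃High    │Lon
  ┃ Minesweeper               ┃  ┃Critical│Par
  ┠───────────────────────────┨  ┃Medium  │Par
  ┃■■■■■■■■■■                 ┃  ┃Critical│Syd
  ┃■■■■■■■■■■                 ┃  ┃High    │NYC
  ┃■■■■■■■■■■                 ┃  ┃High    │Ber
  ┃■■■■■■■■■■                 ┃  ┃Low     │Syd
  ┃■■■■■■■■■■                 ┃  ┃High    │Tok
  ┃■■■■■■■■■■                 ┃  ┃Critical│Tok
  ┃■■■■■■■■■■                 ┃  ┃Low     │NYC
  ┃■■■■■■■■■■                 ┃  ┗━━━━━━━━━━━━
  ┃■■■■■■■■■■                 ┃               
  ┃■■■■■■■■■■                 ┃               
  ┃                           ┃               
  ┗━━━━━━━━━━━━━━━━━━━━━━━━━━━┛               
                                              
                                              
                                              
                                              
                                              


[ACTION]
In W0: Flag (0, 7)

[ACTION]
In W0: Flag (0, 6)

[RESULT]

                                 ┃High    │Lon
  ┏━━━━━━━━━━━━━━━━━━━━━━━━━━━┓  ┃High    │Lon
  ┃ Minesweeper               ┃  ┃Critical│Par
  ┠───────────────────────────┨  ┃Medium  │Par
  ┃■■■■■■⚑⚑■■                 ┃  ┃Critical│Syd
  ┃■■■■■■■■■■                 ┃  ┃High    │NYC
  ┃■■■■■■■■■■                 ┃  ┃High    │Ber
  ┃■■■■■■■■■■                 ┃  ┃Low     │Syd
  ┃■■■■■■■■■■                 ┃  ┃High    │Tok
  ┃■■■■■■■■■■                 ┃  ┃Critical│Tok
  ┃■■■■■■■■■■                 ┃  ┃Low     │NYC
  ┃■■■■■■■■■■                 ┃  ┗━━━━━━━━━━━━
  ┃■■■■■■■■■■                 ┃               
  ┃■■■■■■■■■■                 ┃               
  ┃                           ┃               
  ┗━━━━━━━━━━━━━━━━━━━━━━━━━━━┛               
                                              
                                              
                                              
                                              
                                              


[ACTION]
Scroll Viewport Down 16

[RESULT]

  ┠───────────────────────────┨  ┃Medium  │Par
  ┃■■■■■■⚑⚑■■                 ┃  ┃Critical│Syd
  ┃■■■■■■■■■■                 ┃  ┃High    │NYC
  ┃■■■■■■■■■■                 ┃  ┃High    │Ber
  ┃■■■■■■■■■■                 ┃  ┃Low     │Syd
  ┃■■■■■■■■■■                 ┃  ┃High    │Tok
  ┃■■■■■■■■■■                 ┃  ┃Critical│Tok
  ┃■■■■■■■■■■                 ┃  ┃Low     │NYC
  ┃■■■■■■■■■■                 ┃  ┗━━━━━━━━━━━━
  ┃■■■■■■■■■■                 ┃               
  ┃■■■■■■■■■■                 ┃               
  ┃                           ┃               
  ┗━━━━━━━━━━━━━━━━━━━━━━━━━━━┛               
                                              
                                              
                                              
                                              
                                              
                                              
                                              
                                              


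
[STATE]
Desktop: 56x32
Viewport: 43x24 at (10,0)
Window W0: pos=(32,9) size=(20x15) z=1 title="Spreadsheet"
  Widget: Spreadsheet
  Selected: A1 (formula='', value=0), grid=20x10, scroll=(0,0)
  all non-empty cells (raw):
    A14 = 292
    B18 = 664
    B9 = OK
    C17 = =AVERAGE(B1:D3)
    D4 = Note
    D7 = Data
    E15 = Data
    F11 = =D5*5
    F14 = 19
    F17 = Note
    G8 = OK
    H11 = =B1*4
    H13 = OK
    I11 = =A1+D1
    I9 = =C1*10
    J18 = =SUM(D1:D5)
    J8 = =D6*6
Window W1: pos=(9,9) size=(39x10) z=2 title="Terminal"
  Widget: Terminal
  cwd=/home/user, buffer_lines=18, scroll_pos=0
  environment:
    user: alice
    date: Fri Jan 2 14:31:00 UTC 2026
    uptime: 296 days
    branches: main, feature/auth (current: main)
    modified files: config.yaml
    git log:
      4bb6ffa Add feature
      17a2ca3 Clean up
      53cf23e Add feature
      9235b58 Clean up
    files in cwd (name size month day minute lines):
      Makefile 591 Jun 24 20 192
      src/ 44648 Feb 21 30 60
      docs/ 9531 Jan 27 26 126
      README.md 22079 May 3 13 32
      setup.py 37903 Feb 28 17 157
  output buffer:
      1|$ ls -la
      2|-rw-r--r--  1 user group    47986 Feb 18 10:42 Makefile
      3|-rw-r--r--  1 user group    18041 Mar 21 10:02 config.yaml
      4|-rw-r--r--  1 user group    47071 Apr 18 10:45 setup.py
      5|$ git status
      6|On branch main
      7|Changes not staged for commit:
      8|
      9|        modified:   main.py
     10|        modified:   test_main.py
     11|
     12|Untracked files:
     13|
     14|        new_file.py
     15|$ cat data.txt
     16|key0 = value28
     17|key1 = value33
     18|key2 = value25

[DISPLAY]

                                           
                                           
                                           
                                           
                                           
                                           
                                           
                                           
                                           
━━━━━━━━━━━━━━━━━━━━━━━━━━━━━━━━━━━━━┓━━━┓ 
 Terminal                            ┃   ┃ 
─────────────────────────────────────┨───┨ 
$ ls -la                             ┃   ┃ 
-rw-r--r--  1 user group    47986 Feb┃B  ┃ 
-rw-r--r--  1 user group    18041 Mar┃---┃ 
-rw-r--r--  1 user group    47071 Apr┃   ┃ 
$ git status                         ┃   ┃ 
On branch main                       ┃   ┃ 
━━━━━━━━━━━━━━━━━━━━━━━━━━━━━━━━━━━━━┛   ┃ 
                      ┃  5        0      ┃ 
                      ┃  6        0      ┃ 
                      ┃  7        0      ┃ 
                      ┃  8        0      ┃ 
                      ┗━━━━━━━━━━━━━━━━━━┛ 


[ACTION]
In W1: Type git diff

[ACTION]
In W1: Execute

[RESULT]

                                           
                                           
                                           
                                           
                                           
                                           
                                           
                                           
                                           
━━━━━━━━━━━━━━━━━━━━━━━━━━━━━━━━━━━━━┓━━━┓ 
 Terminal                            ┃   ┃ 
─────────────────────────────────────┨───┨ 
--- a/main.py                        ┃   ┃ 
+++ b/main.py                        ┃B  ┃ 
@@ -1,3 +1,4 @@                      ┃---┃ 
+# updated                           ┃   ┃ 
 import sys                          ┃   ┃ 
$ █                                  ┃   ┃ 
━━━━━━━━━━━━━━━━━━━━━━━━━━━━━━━━━━━━━┛   ┃ 
                      ┃  5        0      ┃ 
                      ┃  6        0      ┃ 
                      ┃  7        0      ┃ 
                      ┃  8        0      ┃ 
                      ┗━━━━━━━━━━━━━━━━━━┛ 


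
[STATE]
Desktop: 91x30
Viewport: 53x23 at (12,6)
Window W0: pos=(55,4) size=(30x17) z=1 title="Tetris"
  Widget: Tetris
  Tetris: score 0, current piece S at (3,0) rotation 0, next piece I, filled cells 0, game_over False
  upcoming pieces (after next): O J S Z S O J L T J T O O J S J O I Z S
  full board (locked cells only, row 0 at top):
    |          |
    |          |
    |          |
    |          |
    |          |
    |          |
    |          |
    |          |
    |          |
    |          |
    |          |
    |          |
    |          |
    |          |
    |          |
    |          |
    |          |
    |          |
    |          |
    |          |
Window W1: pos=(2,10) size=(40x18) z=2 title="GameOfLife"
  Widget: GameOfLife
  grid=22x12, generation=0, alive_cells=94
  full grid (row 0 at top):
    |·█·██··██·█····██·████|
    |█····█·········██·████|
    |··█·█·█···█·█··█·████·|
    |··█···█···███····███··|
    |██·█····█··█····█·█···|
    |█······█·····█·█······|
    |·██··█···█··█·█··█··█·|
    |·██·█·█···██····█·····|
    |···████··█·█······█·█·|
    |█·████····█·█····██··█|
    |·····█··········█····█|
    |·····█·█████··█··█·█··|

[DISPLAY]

                                           ┠─────────
                                           ┃         
                                           ┃         
                                           ┃         
━━━━━━━━━━━━━━━━━━━━━━━━━━━━━┓             ┃         
fe                           ┃             ┃         
─────────────────────────────┨             ┃         
                             ┃             ┃         
·█····██·████                ┃             ┃         
······██·████                ┃             ┃         
·█·█··█·████·                ┃             ┃         
·███····███··                ┃             ┃         
··█····█·█···                ┃             ┃         
····█·█······                ┃             ┃         
█··█·█··█··█·                ┃             ┗━━━━━━━━━
·██····█·····                ┃                       
█·█······█·█·                ┃                       
·█·█····██··█                ┃                       
·······█····█                ┃                       
███··█··█·█··                ┃                       
                             ┃                       
━━━━━━━━━━━━━━━━━━━━━━━━━━━━━┛                       
                                                     


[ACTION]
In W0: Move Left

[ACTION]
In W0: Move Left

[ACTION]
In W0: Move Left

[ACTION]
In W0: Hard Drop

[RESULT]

                                           ┠─────────
                                           ┃         
                                           ┃         
                                           ┃         
━━━━━━━━━━━━━━━━━━━━━━━━━━━━━┓             ┃         
fe                           ┃             ┃         
─────────────────────────────┨             ┃         
                             ┃             ┃         
·█····██·████                ┃             ┃         
······██·████                ┃             ┃         
·█·█··█·████·                ┃             ┃         
·███····███··                ┃             ┃         
··█····█·█···                ┃             ┃ ░░      
····█·█······                ┃             ┃░░       
█··█·█··█··█·                ┃             ┗━━━━━━━━━
·██····█·····                ┃                       
█·█······█·█·                ┃                       
·█·█····██··█                ┃                       
·······█····█                ┃                       
███··█··█·█··                ┃                       
                             ┃                       
━━━━━━━━━━━━━━━━━━━━━━━━━━━━━┛                       
                                                     


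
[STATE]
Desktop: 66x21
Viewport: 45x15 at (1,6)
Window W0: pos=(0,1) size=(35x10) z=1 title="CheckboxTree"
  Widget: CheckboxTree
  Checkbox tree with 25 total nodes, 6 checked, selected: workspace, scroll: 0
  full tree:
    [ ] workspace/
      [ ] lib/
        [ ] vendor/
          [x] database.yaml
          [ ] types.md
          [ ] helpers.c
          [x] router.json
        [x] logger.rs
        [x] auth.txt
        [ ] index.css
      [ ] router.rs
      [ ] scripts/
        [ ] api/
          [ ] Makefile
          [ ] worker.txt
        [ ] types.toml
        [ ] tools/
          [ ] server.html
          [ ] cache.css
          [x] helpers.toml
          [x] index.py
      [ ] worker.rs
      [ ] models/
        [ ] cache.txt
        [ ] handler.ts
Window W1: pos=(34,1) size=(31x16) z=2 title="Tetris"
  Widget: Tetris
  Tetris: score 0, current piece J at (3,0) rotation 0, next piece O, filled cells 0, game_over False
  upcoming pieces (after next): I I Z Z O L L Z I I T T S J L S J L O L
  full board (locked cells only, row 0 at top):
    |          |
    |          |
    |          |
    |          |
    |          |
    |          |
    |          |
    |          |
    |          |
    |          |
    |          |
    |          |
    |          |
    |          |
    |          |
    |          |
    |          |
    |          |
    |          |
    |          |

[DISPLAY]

     [-] vendor/                 ┃          │
       [x] database.yaml         ┃          │
       [ ] types.md              ┃          │
       [ ] helpers.c             ┃          │
━━━━━━━━━━━━━━━━━━━━━━━━━━━━━━━━━┃          │
                                 ┃          │
                                 ┃          │
                                 ┃          │
                                 ┃          │
                                 ┃          │
                                 ┗━━━━━━━━━━━
                                             
                                             
                                             
                                             


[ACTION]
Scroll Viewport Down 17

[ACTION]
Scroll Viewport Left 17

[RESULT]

┃     [-] vendor/                 ┃          
┃       [x] database.yaml         ┃          
┃       [ ] types.md              ┃          
┃       [ ] helpers.c             ┃          
┗━━━━━━━━━━━━━━━━━━━━━━━━━━━━━━━━━┃          
                                  ┃          
                                  ┃          
                                  ┃          
                                  ┃          
                                  ┃          
                                  ┗━━━━━━━━━━
                                             
                                             
                                             
                                             


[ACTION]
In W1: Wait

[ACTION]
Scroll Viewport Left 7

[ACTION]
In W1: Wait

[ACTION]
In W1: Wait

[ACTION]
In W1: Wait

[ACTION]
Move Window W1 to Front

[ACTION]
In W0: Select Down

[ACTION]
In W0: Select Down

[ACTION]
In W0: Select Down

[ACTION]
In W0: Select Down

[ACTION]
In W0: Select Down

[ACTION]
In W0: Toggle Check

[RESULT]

┃     [-] vendor/                 ┃          
┃       [x] database.yaml         ┃          
┃       [ ] types.md              ┃          
┃>      [x] helpers.c             ┃          
┗━━━━━━━━━━━━━━━━━━━━━━━━━━━━━━━━━┃          
                                  ┃          
                                  ┃          
                                  ┃          
                                  ┃          
                                  ┃          
                                  ┗━━━━━━━━━━
                                             
                                             
                                             
                                             


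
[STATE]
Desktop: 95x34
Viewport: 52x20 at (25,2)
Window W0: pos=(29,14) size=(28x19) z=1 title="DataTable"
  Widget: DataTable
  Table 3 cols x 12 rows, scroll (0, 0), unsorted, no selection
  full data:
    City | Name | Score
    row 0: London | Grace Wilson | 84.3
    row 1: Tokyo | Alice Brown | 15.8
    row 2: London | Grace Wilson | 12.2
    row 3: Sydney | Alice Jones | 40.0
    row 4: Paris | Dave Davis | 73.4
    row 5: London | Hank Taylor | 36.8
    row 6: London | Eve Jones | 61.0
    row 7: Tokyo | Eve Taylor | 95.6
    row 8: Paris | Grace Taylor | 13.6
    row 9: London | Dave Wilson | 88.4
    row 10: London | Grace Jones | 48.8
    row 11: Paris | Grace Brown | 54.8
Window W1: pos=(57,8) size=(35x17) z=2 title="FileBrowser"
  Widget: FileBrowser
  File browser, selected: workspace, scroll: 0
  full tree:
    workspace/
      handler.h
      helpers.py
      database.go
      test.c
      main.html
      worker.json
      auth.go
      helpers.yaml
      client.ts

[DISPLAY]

                                                    
                                                    
                                                    
                                                    
                                                    
                                                    
                                ┏━━━━━━━━━━━━━━━━━━━
                                ┃ FileBrowser       
                                ┠───────────────────
                                ┃> [-] workspace/   
                                ┃    handler.h      
                                ┃    helpers.py     
    ┏━━━━━━━━━━━━━━━━━━━━━━━━━━┓┃    database.go    
    ┃ DataTable                ┃┃    test.c         
    ┠──────────────────────────┨┃    main.html      
    ┃City  │Name        │Score ┃┃    worker.json    
    ┃──────┼────────────┼───── ┃┃    auth.go        
    ┃London│Grace Wilson│84.3  ┃┃    helpers.yaml   
    ┃Tokyo │Alice Brown │15.8  ┃┃    client.ts      
    ┃London│Grace Wilson│12.2  ┃┃                   


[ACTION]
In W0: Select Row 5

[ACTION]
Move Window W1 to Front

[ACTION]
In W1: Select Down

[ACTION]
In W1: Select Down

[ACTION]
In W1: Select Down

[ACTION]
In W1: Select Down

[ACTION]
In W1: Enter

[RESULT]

                                                    
                                                    
                                                    
                                                    
                                                    
                                                    
                                ┏━━━━━━━━━━━━━━━━━━━
                                ┃ FileBrowser       
                                ┠───────────────────
                                ┃  [-] workspace/   
                                ┃    handler.h      
                                ┃    helpers.py     
    ┏━━━━━━━━━━━━━━━━━━━━━━━━━━┓┃    database.go    
    ┃ DataTable                ┃┃  > test.c         
    ┠──────────────────────────┨┃    main.html      
    ┃City  │Name        │Score ┃┃    worker.json    
    ┃──────┼────────────┼───── ┃┃    auth.go        
    ┃London│Grace Wilson│84.3  ┃┃    helpers.yaml   
    ┃Tokyo │Alice Brown │15.8  ┃┃    client.ts      
    ┃London│Grace Wilson│12.2  ┃┃                   


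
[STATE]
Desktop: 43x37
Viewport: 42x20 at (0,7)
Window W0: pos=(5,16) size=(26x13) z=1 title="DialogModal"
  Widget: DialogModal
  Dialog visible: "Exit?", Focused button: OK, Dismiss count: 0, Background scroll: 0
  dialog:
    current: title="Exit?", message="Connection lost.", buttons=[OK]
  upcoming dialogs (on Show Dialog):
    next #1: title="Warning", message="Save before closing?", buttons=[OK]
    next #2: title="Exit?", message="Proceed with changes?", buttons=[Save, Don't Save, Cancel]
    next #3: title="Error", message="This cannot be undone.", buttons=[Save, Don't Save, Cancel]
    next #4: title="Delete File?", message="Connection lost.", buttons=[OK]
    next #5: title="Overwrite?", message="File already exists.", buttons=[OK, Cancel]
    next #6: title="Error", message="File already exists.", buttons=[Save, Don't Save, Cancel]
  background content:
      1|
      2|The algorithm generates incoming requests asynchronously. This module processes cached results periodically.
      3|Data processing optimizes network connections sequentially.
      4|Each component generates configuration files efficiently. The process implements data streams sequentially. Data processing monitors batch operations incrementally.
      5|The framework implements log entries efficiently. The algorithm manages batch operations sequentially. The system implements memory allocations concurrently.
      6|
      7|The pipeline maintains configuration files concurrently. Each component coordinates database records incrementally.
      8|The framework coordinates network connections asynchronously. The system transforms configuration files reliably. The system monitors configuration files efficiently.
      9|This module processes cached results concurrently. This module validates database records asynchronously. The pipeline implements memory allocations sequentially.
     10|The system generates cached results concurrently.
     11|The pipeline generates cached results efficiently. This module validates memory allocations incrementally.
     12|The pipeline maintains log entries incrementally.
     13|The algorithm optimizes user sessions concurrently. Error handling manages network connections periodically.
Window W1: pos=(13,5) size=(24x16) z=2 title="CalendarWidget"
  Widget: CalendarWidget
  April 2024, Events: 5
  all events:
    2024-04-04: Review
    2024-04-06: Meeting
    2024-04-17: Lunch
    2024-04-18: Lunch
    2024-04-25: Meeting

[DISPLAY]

             ┠──────────────────────┨     
             ┃      April 2024      ┃     
             ┃Mo Tu We Th Fr Sa Su  ┃     
             ┃ 1  2  3  4*  5  6*  7┃     
             ┃ 8  9 10 11 12 13 14  ┃     
             ┃15 16 17* 18* 19 20 21┃     
             ┃22 23 24 25* 26 27 28 ┃     
             ┃29 30                 ┃     
             ┃                      ┃     
     ┏━━━━━━━┃                      ┃     
     ┃ Dialog┃                      ┃     
     ┠───────┃                      ┃     
     ┃       ┃                      ┃     
     ┃The alg┗━━━━━━━━━━━━━━━━━━━━━━┛     
     ┃Da┌──────────────────┐ze┃           
     ┃Ea│      Exit?       │es┃           
     ┃Th│ Connection lost. │ts┃           
     ┃  │       [OK]       │  ┃           
     ┃Th└──────────────────┘ c┃           
     ┃The framework coordinate┃           


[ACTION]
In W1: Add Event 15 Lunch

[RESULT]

             ┠──────────────────────┨     
             ┃      April 2024      ┃     
             ┃Mo Tu We Th Fr Sa Su  ┃     
             ┃ 1  2  3  4*  5  6*  7┃     
             ┃ 8  9 10 11 12 13 14  ┃     
             ┃15* 16 17* 18* 19 20 2┃     
             ┃22 23 24 25* 26 27 28 ┃     
             ┃29 30                 ┃     
             ┃                      ┃     
     ┏━━━━━━━┃                      ┃     
     ┃ Dialog┃                      ┃     
     ┠───────┃                      ┃     
     ┃       ┃                      ┃     
     ┃The alg┗━━━━━━━━━━━━━━━━━━━━━━┛     
     ┃Da┌──────────────────┐ze┃           
     ┃Ea│      Exit?       │es┃           
     ┃Th│ Connection lost. │ts┃           
     ┃  │       [OK]       │  ┃           
     ┃Th└──────────────────┘ c┃           
     ┃The framework coordinate┃           


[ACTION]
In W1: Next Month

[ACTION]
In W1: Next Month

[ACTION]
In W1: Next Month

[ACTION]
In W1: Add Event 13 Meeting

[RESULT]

             ┠──────────────────────┨     
             ┃      July 2024       ┃     
             ┃Mo Tu We Th Fr Sa Su  ┃     
             ┃ 1  2  3  4  5  6  7  ┃     
             ┃ 8  9 10 11 12 13* 14 ┃     
             ┃15 16 17 18 19 20 21  ┃     
             ┃22 23 24 25 26 27 28  ┃     
             ┃29 30 31              ┃     
             ┃                      ┃     
     ┏━━━━━━━┃                      ┃     
     ┃ Dialog┃                      ┃     
     ┠───────┃                      ┃     
     ┃       ┃                      ┃     
     ┃The alg┗━━━━━━━━━━━━━━━━━━━━━━┛     
     ┃Da┌──────────────────┐ze┃           
     ┃Ea│      Exit?       │es┃           
     ┃Th│ Connection lost. │ts┃           
     ┃  │       [OK]       │  ┃           
     ┃Th└──────────────────┘ c┃           
     ┃The framework coordinate┃           


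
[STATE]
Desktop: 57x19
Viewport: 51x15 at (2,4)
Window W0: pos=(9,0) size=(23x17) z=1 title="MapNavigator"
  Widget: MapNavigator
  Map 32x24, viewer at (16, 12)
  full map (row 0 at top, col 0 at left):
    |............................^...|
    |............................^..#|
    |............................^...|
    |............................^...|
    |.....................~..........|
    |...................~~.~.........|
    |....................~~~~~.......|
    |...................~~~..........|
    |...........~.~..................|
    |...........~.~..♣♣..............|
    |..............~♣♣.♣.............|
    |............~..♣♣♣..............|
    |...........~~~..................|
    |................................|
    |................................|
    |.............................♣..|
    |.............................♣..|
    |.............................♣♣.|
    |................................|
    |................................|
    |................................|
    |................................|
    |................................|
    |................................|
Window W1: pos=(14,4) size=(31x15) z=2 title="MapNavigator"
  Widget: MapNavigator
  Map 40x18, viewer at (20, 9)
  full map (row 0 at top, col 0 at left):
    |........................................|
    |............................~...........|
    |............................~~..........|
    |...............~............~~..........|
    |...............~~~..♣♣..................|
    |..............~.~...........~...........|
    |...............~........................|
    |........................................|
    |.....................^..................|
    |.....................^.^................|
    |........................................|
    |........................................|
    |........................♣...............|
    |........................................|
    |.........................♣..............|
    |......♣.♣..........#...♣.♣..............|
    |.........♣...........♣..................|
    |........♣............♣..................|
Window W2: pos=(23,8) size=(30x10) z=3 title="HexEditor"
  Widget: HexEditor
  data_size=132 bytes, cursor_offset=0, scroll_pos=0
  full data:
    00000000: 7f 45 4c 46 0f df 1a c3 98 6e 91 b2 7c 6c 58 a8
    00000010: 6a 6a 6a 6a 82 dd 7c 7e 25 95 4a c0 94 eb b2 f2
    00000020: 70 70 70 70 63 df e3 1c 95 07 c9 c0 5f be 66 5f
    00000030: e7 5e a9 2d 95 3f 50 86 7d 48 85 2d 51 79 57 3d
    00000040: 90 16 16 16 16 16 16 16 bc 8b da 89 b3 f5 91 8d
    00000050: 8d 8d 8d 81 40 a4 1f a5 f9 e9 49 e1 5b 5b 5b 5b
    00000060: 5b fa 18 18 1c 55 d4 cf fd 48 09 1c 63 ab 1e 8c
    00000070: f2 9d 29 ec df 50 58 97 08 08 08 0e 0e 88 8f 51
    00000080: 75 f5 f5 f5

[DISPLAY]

       ┃....┏━━━━━━━━━━━━━━━━━━━━━━━━━━━━━┓        
       ┃....┃ MapNavigator                ┃        
       ┃....┠─────────────────────────────┨        
       ┃....┃.........~~~..♣♣.............┃        
       ┃....┃........┏━━━━━━━━━━━━━━━━━━━━━━━━━━━━┓
       ┃....┃........┃ HexEditor                  ┃
       ┃....┃........┠────────────────────────────┨
       ┃....┃........┃00000000  7F 45 4c 46 0f df ┃
       ┃....┃........┃00000010  6a 6a 6a 6a 82 dd ┃
       ┃....┃........┃00000020  70 70 70 70 63 df ┃
       ┃....┃........┃00000030  e7 5e a9 2d 95 3f ┃
       ┃....┃........┃00000040  90 16 16 16 16 16 ┃
       ┗━━━━┃........┃00000050  8d 8d 8d 81 40 a4 ┃
            ┃........┗━━━━━━━━━━━━━━━━━━━━━━━━━━━━┛
            ┗━━━━━━━━━━━━━━━━━━━━━━━━━━━━━┛        


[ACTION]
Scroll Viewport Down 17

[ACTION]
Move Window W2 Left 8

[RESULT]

       ┃....┏━━━━━━━━━━━━━━━━━━━━━━━━━━━━━┓        
       ┃....┃ MapNavigator                ┃        
       ┃....┠─────────────────────────────┨        
       ┃....┃.........~~~..♣♣.............┃        
       ┃....┃┏━━━━━━━━━━━━━━━━━━━━━━━━━━━━┓        
       ┃....┃┃ HexEditor                  ┃        
       ┃....┃┠────────────────────────────┨        
       ┃....┃┃00000000  7F 45 4c 46 0f df ┃        
       ┃....┃┃00000010  6a 6a 6a 6a 82 dd ┃        
       ┃....┃┃00000020  70 70 70 70 63 df ┃        
       ┃....┃┃00000030  e7 5e a9 2d 95 3f ┃        
       ┃....┃┃00000040  90 16 16 16 16 16 ┃        
       ┗━━━━┃┃00000050  8d 8d 8d 81 40 a4 ┃        
            ┃┗━━━━━━━━━━━━━━━━━━━━━━━━━━━━┛        
            ┗━━━━━━━━━━━━━━━━━━━━━━━━━━━━━┛        


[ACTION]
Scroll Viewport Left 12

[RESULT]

         ┃....┏━━━━━━━━━━━━━━━━━━━━━━━━━━━━━┓      
         ┃....┃ MapNavigator                ┃      
         ┃....┠─────────────────────────────┨      
         ┃....┃.........~~~..♣♣.............┃      
         ┃....┃┏━━━━━━━━━━━━━━━━━━━━━━━━━━━━┓      
         ┃....┃┃ HexEditor                  ┃      
         ┃....┃┠────────────────────────────┨      
         ┃....┃┃00000000  7F 45 4c 46 0f df ┃      
         ┃....┃┃00000010  6a 6a 6a 6a 82 dd ┃      
         ┃....┃┃00000020  70 70 70 70 63 df ┃      
         ┃....┃┃00000030  e7 5e a9 2d 95 3f ┃      
         ┃....┃┃00000040  90 16 16 16 16 16 ┃      
         ┗━━━━┃┃00000050  8d 8d 8d 81 40 a4 ┃      
              ┃┗━━━━━━━━━━━━━━━━━━━━━━━━━━━━┛      
              ┗━━━━━━━━━━━━━━━━━━━━━━━━━━━━━┛      


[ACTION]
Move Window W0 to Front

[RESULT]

         ┃.............~~~.....┃━━━━━━━━━━━━┓      
         ┃.....~.~.............┃            ┃      
         ┃.....~.~..♣♣.........┃────────────┨      
         ┃........~♣♣.♣........┃............┃      
         ┃......~..♣♣♣.........┃━━━━━━━━━━━━┓      
         ┃.....~~~..@..........┃            ┃      
         ┃.....................┃────────────┨      
         ┃.....................┃4c 46 0f df ┃      
         ┃.....................┃6a 6a 82 dd ┃      
         ┃.....................┃70 70 63 df ┃      
         ┃.....................┃a9 2d 95 3f ┃      
         ┃.....................┃16 16 16 16 ┃      
         ┗━━━━━━━━━━━━━━━━━━━━━┛8d 81 40 a4 ┃      
              ┃┗━━━━━━━━━━━━━━━━━━━━━━━━━━━━┛      
              ┗━━━━━━━━━━━━━━━━━━━━━━━━━━━━━┛      


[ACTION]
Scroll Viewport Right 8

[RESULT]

   ┃.............~~~.....┃━━━━━━━━━━━━┓            
   ┃.....~.~.............┃            ┃            
   ┃.....~.~..♣♣.........┃────────────┨            
   ┃........~♣♣.♣........┃............┃            
   ┃......~..♣♣♣.........┃━━━━━━━━━━━━┓            
   ┃.....~~~..@..........┃            ┃            
   ┃.....................┃────────────┨            
   ┃.....................┃4c 46 0f df ┃            
   ┃.....................┃6a 6a 82 dd ┃            
   ┃.....................┃70 70 63 df ┃            
   ┃.....................┃a9 2d 95 3f ┃            
   ┃.....................┃16 16 16 16 ┃            
   ┗━━━━━━━━━━━━━━━━━━━━━┛8d 81 40 a4 ┃            
        ┃┗━━━━━━━━━━━━━━━━━━━━━━━━━━━━┛            
        ┗━━━━━━━━━━━━━━━━━━━━━━━━━━━━━┛            
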